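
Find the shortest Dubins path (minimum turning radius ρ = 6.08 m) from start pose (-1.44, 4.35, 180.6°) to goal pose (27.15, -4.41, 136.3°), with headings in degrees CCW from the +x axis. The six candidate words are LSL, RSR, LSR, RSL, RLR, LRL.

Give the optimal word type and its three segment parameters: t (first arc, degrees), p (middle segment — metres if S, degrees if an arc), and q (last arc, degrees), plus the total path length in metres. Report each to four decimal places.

LSL: t = 163.1811°, p = 25.3340 m, q = 152.5189°, L = 58.8348 m

Let ψ = atan2(Δy, Δx) = atan2(-8.76, 28.59) = -17.0351° be the start→goal bearing.
Normalize: d = |goal − start| / ρ = 29.901935/6.08 = 4.918081, α = (θ_start − ψ) mod 360° = 197.6351° = 3.449383 rad, β = (θ_goal − ψ) mod 360° = 153.3351° = 2.676203 rad.
Common terms: sin α = -0.302954, cos α = -0.953005, sin β = 0.448771, cos β = -0.893647, cos(α−β) = 0.715693, d² = 24.187524. Work in radians in the unit-radius frame; every candidate has L = ρ·(t + p + q).
LSL: p² = 2 + d² − 2cos(α−β) + 2d(sin α − sin β) = 17.362045; p = √p² = 4.166779; φ = atan2(cos β − cos α, d + sin α − sin β) = 0.014246 rad; t = (φ − α) mod 2π = 2.848048 rad, q = (β − φ) mod 2π = 2.661956 rad → L = 6.08·(2.848048 + 4.166779 + 2.661956) = 6.08·9.676783 = 58.834842 m
RSR: p² = 2 + d² − 2cos(α−β) + 2d(sin β − sin α) = 32.150232; p = √p² = 5.670117; φ = atan2(cos α − cos β, d − sin α + sin β) = -0.010469 rad; t = (α − φ) mod 2π = 3.459852 rad, q = (φ − β) mod 2π = 3.596514 rad → L = 6.08·(3.459852 + 5.670117 + 3.596514) = 6.08·12.726484 = 77.377021 m
LSR: p² = d² − 2 + 2cos(α−β) + 2d(sin α + sin β) = 25.053195; p = √p² = 5.005317; φ = atan2(−cos α − cos β, d + sin α + sin β) − atan2(−2, p) = 0.729824 rad; t = (φ − α) mod 2π = 3.563626 rad, q = (φ − β) mod 2π = 4.336806 rad → L = 6.08·(3.563626 + 5.005317 + 4.336806) = 6.08·12.905749 = 78.466952 m
RSL: p² = d² − 2 + 2cos(α−β) − 2d(sin α + sin β) = 22.184624; p = √p² = 4.710056; φ = atan2(cos α + cos β, d − sin α − sin β) − atan2(2, p) = -0.770762 rad; t = (α − φ) mod 2π = 4.220145 rad, q = (β − φ) mod 2π = 3.446965 rad → L = 6.08·(4.220145 + 4.710056 + 3.446965) = 6.08·12.377166 = 75.253167 m
RLR: c = (6 − d² + 2cos(α−β) + 2d(sin α − sin β))/8 = -3.018779, |c| > 1 → infeasible
LRL: c = (6 − d² + 2cos(α−β) − 2d(sin α − sin β))/8 = -1.170256, |c| > 1 → infeasible
Shortest: LSL with L = 58.834842 m ≈ 58.8348 m
Convert LSL to answer units (arcs ×180/π): t = 2.848048·180/π = 163.1811°, p = ρ·p = 6.08·4.166779 = 25.3340 m, q = 2.661956·180/π = 152.5189°, L = 58.8348 m.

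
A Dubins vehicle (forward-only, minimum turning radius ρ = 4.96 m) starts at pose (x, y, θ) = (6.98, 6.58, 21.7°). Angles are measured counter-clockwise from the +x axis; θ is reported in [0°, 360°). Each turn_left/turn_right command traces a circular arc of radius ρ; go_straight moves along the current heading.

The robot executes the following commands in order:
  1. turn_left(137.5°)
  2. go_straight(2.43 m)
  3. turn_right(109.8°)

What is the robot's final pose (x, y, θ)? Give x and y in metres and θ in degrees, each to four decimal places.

set_pose: (x, y, θ) = (6.9800, 6.5800, 21.7000°), ρ = 4.96
turn_left(137.5°): centre at ρ to the left, rotate +137.5° → (6.9074, 15.8252, 159.2000°)
go_straight(2.43): x += 2.43·cos θ, y += 2.43·sin θ → (4.6358, 16.6881, 159.2000°)
turn_right(109.8°): centre at ρ to the right, rotate −109.8° → (2.6311, 24.5527, 49.4000°)

(2.6311, 24.5527, 49.4000°)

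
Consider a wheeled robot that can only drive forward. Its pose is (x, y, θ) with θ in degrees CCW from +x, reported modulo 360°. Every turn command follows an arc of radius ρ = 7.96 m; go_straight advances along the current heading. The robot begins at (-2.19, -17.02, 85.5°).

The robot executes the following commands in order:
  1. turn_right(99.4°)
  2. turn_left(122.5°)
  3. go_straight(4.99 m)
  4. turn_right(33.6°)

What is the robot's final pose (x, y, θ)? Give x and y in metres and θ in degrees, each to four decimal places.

(15.3780, 9.6767, 75.0000°)

set_pose: (x, y, θ) = (-2.1900, -17.0200, 85.5000°), ρ = 7.96
turn_right(99.4°): centre at ρ to the right, rotate −99.4° → (7.6577, -9.9176, -13.9000° ≡ 346.1000°)
turn_left(122.5°): centre at ρ to the left, rotate +122.5° → (17.1141, 0.3482, 468.6000° ≡ 108.6000°)
go_straight(4.99): x += 4.99·cos θ, y += 4.99·sin θ → (15.5225, 5.0776, 108.6000°)
turn_right(33.6°): centre at ρ to the right, rotate −33.6° → (15.3780, 9.6767, 75.0000°)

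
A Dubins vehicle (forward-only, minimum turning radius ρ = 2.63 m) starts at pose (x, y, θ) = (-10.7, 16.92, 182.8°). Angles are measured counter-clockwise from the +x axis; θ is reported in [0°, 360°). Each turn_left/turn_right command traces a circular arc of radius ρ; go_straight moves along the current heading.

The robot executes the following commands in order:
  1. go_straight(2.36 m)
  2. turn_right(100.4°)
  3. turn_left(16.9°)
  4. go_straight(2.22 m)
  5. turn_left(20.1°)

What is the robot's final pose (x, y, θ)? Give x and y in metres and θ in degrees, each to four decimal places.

(-16.4669, 23.6091, 119.4000°)

set_pose: (x, y, θ) = (-10.7000, 16.9200, 182.8000°), ρ = 2.63
go_straight(2.36): x += 2.36·cos θ, y += 2.36·sin θ → (-13.0572, 16.8047, 182.8000°)
turn_right(100.4°): centre at ρ to the right, rotate −100.4° → (-15.7926, 19.7794, 82.4000°)
turn_left(16.9°): centre at ρ to the left, rotate +16.9° → (-15.8040, 20.5523, 99.3000°)
go_straight(2.22): x += 2.22·cos θ, y += 2.22·sin θ → (-16.1628, 22.7431, 99.3000°)
turn_left(20.1°): centre at ρ to the left, rotate +20.1° → (-16.4669, 23.6091, 119.4000°)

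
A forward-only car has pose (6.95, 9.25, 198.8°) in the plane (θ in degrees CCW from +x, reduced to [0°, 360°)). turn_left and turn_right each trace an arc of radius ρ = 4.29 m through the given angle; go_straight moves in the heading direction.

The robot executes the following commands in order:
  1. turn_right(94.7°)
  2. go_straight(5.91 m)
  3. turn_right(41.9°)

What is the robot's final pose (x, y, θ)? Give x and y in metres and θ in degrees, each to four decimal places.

(0.3329, 21.0439, 62.2000°)

set_pose: (x, y, θ) = (6.9500, 9.2500, 198.8000°), ρ = 4.29
turn_right(94.7°): centre at ρ to the right, rotate −94.7° → (1.4067, 12.2660, 104.1000°)
go_straight(5.91): x += 5.91·cos θ, y += 5.91·sin θ → (-0.0330, 17.9980, 104.1000°)
turn_right(41.9°): centre at ρ to the right, rotate −41.9° → (0.3329, 21.0439, 62.2000°)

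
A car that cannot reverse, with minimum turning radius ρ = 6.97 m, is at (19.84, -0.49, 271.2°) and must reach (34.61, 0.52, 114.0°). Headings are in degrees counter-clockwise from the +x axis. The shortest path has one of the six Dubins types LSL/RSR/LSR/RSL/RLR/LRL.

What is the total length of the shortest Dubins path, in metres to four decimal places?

Let ψ = atan2(Δy, Δx) = atan2(1.01, 14.77) = 3.9119° be the start→goal bearing.
Normalize: d = |goal − start| / ρ = 14.804493/6.97 = 2.124030, α = (θ_start − ψ) mod 360° = 267.2881° = 4.665057 rad, β = (θ_goal − ψ) mod 360° = 110.0881° = 1.921400 rad.
Common terms: sin α = -0.998880, cos α = -0.047314, sin β = 0.939166, cos β = -0.343465, cos(α−β) = -0.921863, d² = 4.511506. Work in radians in the unit-radius frame; every candidate has L = ρ·(t + p + q).
LSL: p² = 2 + d² − 2cos(α−β) + 2d(sin α − sin β) = 0.122296; p = √p² = 0.349708; φ = atan2(cos β − cos α, d + sin α − sin β) = -1.010037 rad; t = (φ − α) mod 2π = 0.608091 rad, q = (β − φ) mod 2π = 2.931437 rad → L = 6.97·(0.608091 + 0.349708 + 2.931437) = 6.97·3.889236 = 27.107972 m
RSR: p² = 2 + d² − 2cos(α−β) + 2d(sin β − sin α) = 16.588168; p = √p² = 4.072857; φ = atan2(cos α − cos β, d − sin α + sin β) = 0.072777 rad; t = (α − φ) mod 2π = 4.592280 rad, q = (φ − β) mod 2π = 4.434563 rad → L = 6.97·(4.592280 + 4.072857 + 4.434563) = 6.97·13.099700 = 91.304912 m
LSR: p² = d² − 2 + 2cos(α−β) + 2d(sin α + sin β) = 0.414109; p = √p² = 0.643513; φ = atan2(−cos α − cos β, d + sin α + sin β) − atan2(−2, p) = 1.446589 rad; t = (φ − α) mod 2π = 3.064717 rad, q = (φ − β) mod 2π = 5.808374 rad → L = 6.97·(3.064717 + 0.643513 + 5.808374) = 6.97·9.516604 = 66.330730 m
RSL: p² = d² − 2 + 2cos(α−β) − 2d(sin α + sin β) = 0.921450; p = √p² = 0.959922; φ = atan2(cos α + cos β, d − sin α − sin β) − atan2(2, p) = -1.300383 rad; t = (α − φ) mod 2π = 5.965440 rad, q = (β − φ) mod 2π = 3.221782 rad → L = 6.97·(5.965440 + 0.959922 + 3.221782) = 6.97·10.147144 = 70.725596 m
RLR: c = (6 − d² + 2cos(α−β) + 2d(sin α − sin β))/8 = -1.073521, |c| > 1 → infeasible
LRL: c = (6 − d² + 2cos(α−β) − 2d(sin α − sin β))/8 = 0.984713; p = 2π − arccos c = 6.108108 rad; φ = atan2(cos β − cos α, d + sin α − sin β) = -1.010037 rad; t = (φ − α + p/2) mod 2π = 3.662145 rad, q = (β − α − t + p) mod 2π = 5.985491 rad → L = 6.97·(3.662145 + 6.108108 + 5.985491) = 6.97·15.755743 = 109.817532 m
Shortest: LSL with L = 27.107972 m ≈ 27.1080 m

27.1080 m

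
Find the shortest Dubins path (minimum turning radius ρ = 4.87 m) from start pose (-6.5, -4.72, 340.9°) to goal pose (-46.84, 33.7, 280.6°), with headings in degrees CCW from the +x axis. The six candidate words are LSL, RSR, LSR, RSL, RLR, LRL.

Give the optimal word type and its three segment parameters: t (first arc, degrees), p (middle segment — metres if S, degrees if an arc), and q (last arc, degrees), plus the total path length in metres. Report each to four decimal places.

Let ψ = atan2(Δy, Δx) = atan2(38.42, -40.34) = 136.3965° be the start→goal bearing.
Normalize: d = |goal − start| / ρ = 55.708276/4.87 = 11.439071, α = (θ_start − ψ) mod 360° = 204.5035° = 3.569260 rad, β = (θ_goal − ψ) mod 360° = 144.2035° = 2.516826 rad.
Common terms: sin α = -0.414749, cos α = -0.909936, sin β = 0.584908, cos β = -0.811100, cos(α−β) = 0.495459, d² = 130.852346. Work in radians in the unit-radius frame; every candidate has L = ρ·(t + p + q).
LSL: p² = 2 + d² − 2cos(α−β) + 2d(sin α − sin β) = 108.991133; p = √p² = 10.439882; φ = atan2(cos β − cos α, d + sin α − sin β) = 0.009467 rad; t = (φ − α) mod 2π = 2.723393 rad, q = (β − φ) mod 2π = 2.507359 rad → L = 4.87·(2.723393 + 10.439882 + 2.507359) = 4.87·15.670634 = 76.315986 m
RSR: p² = 2 + d² − 2cos(α−β) + 2d(sin β − sin α) = 154.731723; p = √p² = 12.439121; φ = atan2(cos α − cos β, d − sin α + sin β) = -0.007946 rad; t = (α − φ) mod 2π = 3.577206 rad, q = (φ − β) mod 2π = 3.758413 rad → L = 4.87·(3.577206 + 12.439121 + 3.758413) = 4.87·19.774740 = 96.302982 m
LSR: p² = d² − 2 + 2cos(α−β) + 2d(sin α + sin β) = 133.736172; p = √p² = 11.564436; φ = atan2(−cos α − cos β, d + sin α + sin β) − atan2(−2, p) = 0.318425 rad; t = (φ − α) mod 2π = 3.032351 rad, q = (φ − β) mod 2π = 4.084784 rad → L = 4.87·(3.032351 + 11.564436 + 4.084784) = 4.87·18.681571 = 90.979249 m
RSL: p² = d² − 2 + 2cos(α−β) − 2d(sin α + sin β) = 125.950354; p = √p² = 11.222761; φ = atan2(cos α + cos β, d − sin α − sin β) − atan2(2, p) = -0.327911 rad; t = (α − φ) mod 2π = 3.897171 rad, q = (β − φ) mod 2π = 2.844737 rad → L = 4.87·(3.897171 + 11.222761 + 2.844737) = 4.87·17.964669 = 87.487937 m
RLR: c = (6 − d² + 2cos(α−β) + 2d(sin α − sin β))/8 = -18.341465, |c| > 1 → infeasible
LRL: c = (6 − d² + 2cos(α−β) − 2d(sin α − sin β))/8 = -12.623892, |c| > 1 → infeasible
Shortest: LSL with L = 76.315986 m ≈ 76.3160 m
Convert LSL to answer units (arcs ×180/π): t = 2.723393·180/π = 156.0389°, p = ρ·p = 4.87·10.439882 = 50.8422 m, q = 2.507359·180/π = 143.6611°, L = 76.3160 m.

LSL: t = 156.0389°, p = 50.8422 m, q = 143.6611°, L = 76.3160 m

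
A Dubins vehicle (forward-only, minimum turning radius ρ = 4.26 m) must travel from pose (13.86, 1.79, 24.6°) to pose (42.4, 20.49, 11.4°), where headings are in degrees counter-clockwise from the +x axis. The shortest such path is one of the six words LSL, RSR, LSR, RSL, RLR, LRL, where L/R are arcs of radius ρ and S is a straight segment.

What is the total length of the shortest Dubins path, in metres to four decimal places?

34.1641 m

Let ψ = atan2(Δy, Δx) = atan2(18.70, 28.54) = 33.2336° be the start→goal bearing.
Normalize: d = |goal − start| / ρ = 34.120692/4.26 = 8.009552, α = (θ_start − ψ) mod 360° = 351.3664° = 6.132500 rad, β = (θ_goal − ψ) mod 360° = 338.1664° = 5.902116 rad.
Common terms: sin α = -0.150116, cos α = 0.988668, sin β = -0.371913, cos β = 0.928268, cos(α−β) = 0.973579, d² = 64.152924. Work in radians in the unit-radius frame; every candidate has L = ρ·(t + p + q).
LSL: p² = 2 + d² − 2cos(α−β) + 2d(sin α − sin β) = 67.758756; p = √p² = 8.231571; φ = atan2(cos β − cos α, d + sin α − sin β) = -0.007338 rad; t = (φ − α) mod 2π = 0.143348 rad, q = (β − φ) mod 2π = 5.909454 rad → L = 4.26·(0.143348 + 8.231571 + 5.909454) = 4.26·14.284373 = 60.851427 m
RSR: p² = 2 + d² − 2cos(α−β) + 2d(sin β − sin α) = 60.652776; p = √p² = 7.787989; φ = atan2(cos α − cos β, d − sin α + sin β) = 0.007756 rad; t = (α − φ) mod 2π = 6.124744 rad, q = (φ − β) mod 2π = 0.388825 rad → L = 4.26·(6.124744 + 7.787989 + 0.388825) = 4.26·14.301558 = 60.924637 m
LSR: p² = d² − 2 + 2cos(α−β) + 2d(sin α + sin β) = 55.737644; p = √p² = 7.465765; φ = atan2(−cos α − cos β, d + sin α + sin β) − atan2(−2, p) = 0.011110 rad; t = (φ − α) mod 2π = 0.161795 rad, q = (φ − β) mod 2π = 0.392179 rad → L = 4.26·(0.161795 + 7.465765 + 0.392179) = 4.26·8.019739 = 34.164087 m
RSL: p² = d² − 2 + 2cos(α−β) − 2d(sin α + sin β) = 72.462519; p = √p² = 8.512492; φ = atan2(cos α + cos β, d − sin α − sin β) − atan2(2, p) = -0.009747 rad; t = (α − φ) mod 2π = 6.142247 rad, q = (β − φ) mod 2π = 5.911863 rad → L = 4.26·(6.142247 + 8.512492 + 5.911863) = 4.26·20.566602 = 87.613723 m
RLR: c = (6 − d² + 2cos(α−β) + 2d(sin α − sin β))/8 = -6.581597, |c| > 1 → infeasible
LRL: c = (6 − d² + 2cos(α−β) − 2d(sin α − sin β))/8 = -7.469845, |c| > 1 → infeasible
Shortest: LSR with L = 34.164087 m ≈ 34.1641 m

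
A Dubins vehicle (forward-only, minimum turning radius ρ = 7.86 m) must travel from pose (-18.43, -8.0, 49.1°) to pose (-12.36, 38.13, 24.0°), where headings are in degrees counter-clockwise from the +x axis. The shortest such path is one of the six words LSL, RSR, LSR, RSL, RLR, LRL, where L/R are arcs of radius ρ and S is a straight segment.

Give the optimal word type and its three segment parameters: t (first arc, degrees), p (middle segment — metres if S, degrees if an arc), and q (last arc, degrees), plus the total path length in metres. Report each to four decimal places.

LSR: t = 41.7709°, p = 33.5682 m, q = 66.8709°, L = 48.4720 m

Let ψ = atan2(Δy, Δx) = atan2(46.13, 6.07) = 82.5038° be the start→goal bearing.
Normalize: d = |goal − start| / ρ = 46.527646/7.86 = 5.919548, α = (θ_start − ψ) mod 360° = 326.5962° = 5.700179 rad, β = (θ_goal − ψ) mod 360° = 301.4962° = 5.262101 rad.
Common terms: sin α = -0.550536, cos α = 0.834811, sin β = -0.852675, cos β = 0.522442, cos(α−β) = 0.905569, d² = 35.041046. Work in radians in the unit-radius frame; every candidate has L = ρ·(t + p + q).
LSL: p² = 2 + d² − 2cos(α−β) + 2d(sin α − sin β) = 38.806956; p = √p² = 6.229523; φ = atan2(cos β − cos α, d + sin α − sin β) = -0.050164 rad; t = (φ − α) mod 2π = 0.532842 rad, q = (β − φ) mod 2π = 5.312265 rad → L = 7.86·(0.532842 + 6.229523 + 5.312265) = 7.86·12.074631 = 94.906597 m
RSR: p² = 2 + d² − 2cos(α−β) + 2d(sin β − sin α) = 31.652861; p = √p² = 5.626088; φ = atan2(cos α − cos β, d − sin α + sin β) = 0.055550 rad; t = (α − φ) mod 2π = 5.644628 rad, q = (φ − β) mod 2π = 1.076634 rad → L = 7.86·(5.644628 + 5.626088 + 1.076634) = 7.86·12.347350 = 97.050175 m
LSR: p² = d² − 2 + 2cos(α−β) + 2d(sin α + sin β) = 18.239429; p = √p² = 4.270764; φ = atan2(−cos α − cos β, d + sin α + sin β) − atan2(−2, p) = 0.146033 rad; t = (φ − α) mod 2π = 0.729040 rad, q = (φ − β) mod 2π = 1.167118 rad → L = 7.86·(0.729040 + 4.270764 + 1.167118) = 7.86·6.166922 = 48.472007 m
RSL: p² = d² − 2 + 2cos(α−β) − 2d(sin α + sin β) = 51.464938; p = √p² = 7.173907; φ = atan2(cos α + cos β, d − sin α − sin β) − atan2(2, p) = -0.088617 rad; t = (α − φ) mod 2π = 5.788796 rad, q = (β − φ) mod 2π = 5.350718 rad → L = 7.86·(5.788796 + 7.173907 + 5.350718) = 7.86·18.313421 = 143.943486 m
RLR: c = (6 − d² + 2cos(α−β) + 2d(sin α − sin β))/8 = -2.956608, |c| > 1 → infeasible
LRL: c = (6 − d² + 2cos(α−β) − 2d(sin α − sin β))/8 = -3.850869, |c| > 1 → infeasible
Shortest: LSR with L = 48.472007 m ≈ 48.4720 m
Convert LSR to answer units (arcs ×180/π): t = 0.729040·180/π = 41.7709°, p = ρ·p = 7.86·4.270764 = 33.5682 m, q = 1.167118·180/π = 66.8709°, L = 48.4720 m.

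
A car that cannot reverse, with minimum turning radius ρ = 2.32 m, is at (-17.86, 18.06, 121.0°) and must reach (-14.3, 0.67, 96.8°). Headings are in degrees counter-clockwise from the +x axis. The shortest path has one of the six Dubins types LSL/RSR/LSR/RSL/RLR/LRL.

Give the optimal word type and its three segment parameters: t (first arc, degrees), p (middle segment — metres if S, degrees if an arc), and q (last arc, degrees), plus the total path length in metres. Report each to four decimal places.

LSL: t = 160.1459°, p = 16.7864 m, q = 175.6541°, L = 30.3835 m

Let ψ = atan2(Δy, Δx) = atan2(-17.39, 3.56) = -78.4305° be the start→goal bearing.
Normalize: d = |goal − start| / ρ = 17.750654/2.32 = 7.651144, α = (θ_start − ψ) mod 360° = 199.4305° = 3.480719 rad, β = (θ_goal − ψ) mod 360° = 175.2305° = 3.058350 rad.
Common terms: sin α = -0.332664, cos α = -0.943046, sin β = 0.083147, cos β = -0.996537, cos(α−β) = 0.912120, d² = 58.540001. Work in radians in the unit-radius frame; every candidate has L = ρ·(t + p + q).
LSL: p² = 2 + d² − 2cos(α−β) + 2d(sin α − sin β) = 52.352908; p = √p² = 7.235531; φ = atan2(cos β − cos α, d + sin α − sin β) = -0.007393 rad; t = (φ − α) mod 2π = 2.795073 rad, q = (β − φ) mod 2π = 3.065743 rad → L = 2.32·(2.795073 + 7.235531 + 3.065743) = 2.32·13.096347 = 30.383524 m
RSR: p² = 2 + d² − 2cos(α−β) + 2d(sin β − sin α) = 65.078613; p = √p² = 8.067132; φ = atan2(cos α − cos β, d − sin α + sin β) = 0.006631 rad; t = (α − φ) mod 2π = 3.474088 rad, q = (φ − β) mod 2π = 3.231467 rad → L = 2.32·(3.474088 + 8.067132 + 3.231467) = 2.32·14.772687 = 34.272633 m
LSR: p² = d² − 2 + 2cos(α−β) + 2d(sin α + sin β) = 54.546065; p = √p² = 7.385531; φ = atan2(−cos α − cos β, d + sin α + sin β) − atan2(−2, p) = 0.520743 rad; t = (φ − α) mod 2π = 3.323209 rad, q = (φ − β) mod 2π = 3.745578 rad → L = 2.32·(3.323209 + 7.385531 + 3.745578) = 2.32·14.454318 = 33.534017 m
RSL: p² = d² − 2 + 2cos(α−β) − 2d(sin α + sin β) = 62.182417; p = √p² = 7.885583; φ = atan2(cos α + cos β, d − sin α − sin β) − atan2(2, p) = -0.489125 rad; t = (α − φ) mod 2π = 3.969844 rad, q = (β − φ) mod 2π = 3.547475 rad → L = 2.32·(3.969844 + 7.885583 + 3.547475) = 2.32·15.402902 = 35.734733 m
RLR: c = (6 − d² + 2cos(α−β) + 2d(sin α − sin β))/8 = -7.134827, |c| > 1 → infeasible
LRL: c = (6 − d² + 2cos(α−β) − 2d(sin α − sin β))/8 = -5.544114, |c| > 1 → infeasible
Shortest: LSL with L = 30.383524 m ≈ 30.3835 m
Convert LSL to answer units (arcs ×180/π): t = 2.795073·180/π = 160.1459°, p = ρ·p = 2.32·7.235531 = 16.7864 m, q = 3.065743·180/π = 175.6541°, L = 30.3835 m.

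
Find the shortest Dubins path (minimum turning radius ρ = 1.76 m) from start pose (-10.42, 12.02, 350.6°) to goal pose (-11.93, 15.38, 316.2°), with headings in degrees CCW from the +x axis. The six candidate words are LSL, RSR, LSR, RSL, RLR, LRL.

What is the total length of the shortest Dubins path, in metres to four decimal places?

Let ψ = atan2(Δy, Δx) = atan2(3.36, -1.51) = 114.1994° be the start→goal bearing.
Normalize: d = |goal − start| / ρ = 3.683707/1.76 = 2.093016, α = (θ_start − ψ) mod 360° = 236.4006° = 4.125969 rad, β = (θ_goal − ψ) mod 360° = 202.0006° = 3.525576 rad.
Common terms: sin α = -0.832927, cos α = -0.553383, sin β = -0.374617, cos β = -0.927180, cos(α−β) = 0.825113, d² = 4.380714. Work in radians in the unit-radius frame; every candidate has L = ρ·(t + p + q).
LSL: p² = 2 + d² − 2cos(α−β) + 2d(sin α − sin β) = 2.811985; p = √p² = 1.676897; φ = atan2(cos β − cos α, d + sin α − sin β) = -0.224799 rad; t = (φ − α) mod 2π = 1.932417 rad, q = (β − φ) mod 2π = 3.750375 rad → L = 1.76·(1.932417 + 1.676897 + 3.750375) = 1.76·7.359689 = 12.953053 m
RSR: p² = 2 + d² − 2cos(α−β) + 2d(sin β − sin α) = 6.648989; p = √p² = 2.578563; φ = atan2(cos α − cos β, d − sin α + sin β) = 0.145476 rad; t = (α − φ) mod 2π = 3.980493 rad, q = (φ − β) mod 2π = 2.903085 rad → L = 1.76·(3.980493 + 2.578563 + 2.903085) = 1.76·9.462142 = 16.653370 m
LSR: p² = d² − 2 + 2cos(α−β) + 2d(sin α + sin β) = -1.023875 < 0 → infeasible
RSL: p² = d² − 2 + 2cos(α−β) − 2d(sin α + sin β) = 9.085757; p = √p² = 3.014259; φ = atan2(cos α + cos β, d − sin α − sin β) − atan2(2, p) = -1.007488 rad; t = (α − φ) mod 2π = 5.133457 rad, q = (β − φ) mod 2π = 4.533064 rad → L = 1.76·(5.133457 + 3.014259 + 4.533064) = 1.76·12.680780 = 22.318173 m
RLR: c = (6 − d² + 2cos(α−β) + 2d(sin α − sin β))/8 = 0.168876; p = 2π − arccos c = 4.882078 rad; φ = atan2(cos α − cos β, d − sin α + sin β) = 0.145476 rad; t = (α − φ + p/2) mod 2π = 0.138347 rad, q = (α − β − t + p) mod 2π = 5.344125 rad → L = 1.76·(0.138347 + 4.882078 + 5.344125) = 1.76·10.364550 = 18.241608 m
LRL: c = (6 − d² + 2cos(α−β) − 2d(sin α − sin β))/8 = 0.648502; p = 2π − arccos c = 5.418004 rad; φ = atan2(cos β − cos α, d + sin α − sin β) = -0.224799 rad; t = (φ − α + p/2) mod 2π = 4.641419 rad, q = (β − α − t + p) mod 2π = 0.176191 rad → L = 1.76·(4.641419 + 5.418004 + 0.176191) = 1.76·10.235614 = 18.014681 m
Shortest: LSL with L = 12.953053 m ≈ 12.9531 m

12.9531 m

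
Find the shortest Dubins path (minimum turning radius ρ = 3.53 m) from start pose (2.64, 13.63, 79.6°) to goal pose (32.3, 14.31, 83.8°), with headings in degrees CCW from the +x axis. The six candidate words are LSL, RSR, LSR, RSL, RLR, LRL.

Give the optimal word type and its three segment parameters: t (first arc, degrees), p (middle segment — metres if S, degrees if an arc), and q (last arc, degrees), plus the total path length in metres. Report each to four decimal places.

RSL: t = 93.4025°, p = 21.6186 m, q = 97.6025°, L = 33.3864 m

Let ψ = atan2(Δy, Δx) = atan2(0.68, 29.66) = 1.3134° be the start→goal bearing.
Normalize: d = |goal − start| / ρ = 29.667794/3.53 = 8.404474, α = (θ_start − ψ) mod 360° = 78.2866° = 1.366360 rad, β = (θ_goal − ψ) mod 360° = 82.4866° = 1.439663 rad.
Common terms: sin α = 0.979175, cos α = 0.203016, sin β = 0.991414, cos β = 0.130757, cos(α−β) = 0.997314, d² = 70.635187. Work in radians in the unit-radius frame; every candidate has L = ρ·(t + p + q).
LSL: p² = 2 + d² − 2cos(α−β) + 2d(sin α − sin β) = 70.434835; p = √p² = 8.392546; φ = atan2(cos β − cos α, d + sin α − sin β) = -0.008610 rad; t = (φ − α) mod 2π = 4.908216 rad, q = (β − φ) mod 2π = 1.448273 rad → L = 3.53·(4.908216 + 8.392546 + 1.448273) = 3.53·14.749036 = 52.064095 m
RSR: p² = 2 + d² − 2cos(α−β) + 2d(sin β − sin α) = 70.846281; p = √p² = 8.417023; φ = atan2(cos α − cos β, d − sin α + sin β) = 0.008585 rad; t = (α − φ) mod 2π = 1.357775 rad, q = (φ − β) mod 2π = 4.852107 rad → L = 3.53·(1.357775 + 8.417023 + 4.852107) = 3.53·14.626905 = 51.632974 m
LSR: p² = d² − 2 + 2cos(α−β) + 2d(sin α + sin β) = 103.753360; p = √p² = 10.185939; φ = atan2(−cos α − cos β, d + sin α + sin β) − atan2(−2, p) = 0.161723 rad; t = (φ − α) mod 2π = 5.078549 rad, q = (φ − β) mod 2π = 5.005245 rad → L = 3.53·(5.078549 + 10.185939 + 5.005245) = 3.53·20.269733 = 71.552157 m
RSL: p² = d² − 2 + 2cos(α−β) − 2d(sin α + sin β) = 37.506272; p = √p² = 6.124236; φ = atan2(cos α + cos β, d − sin α − sin β) − atan2(2, p) = -0.263822 rad; t = (α − φ) mod 2π = 1.630181 rad, q = (β − φ) mod 2π = 1.703485 rad → L = 3.53·(1.630181 + 6.124236 + 1.703485) = 3.53·9.457903 = 33.386396 m
RLR: c = (6 − d² + 2cos(α−β) + 2d(sin α − sin β))/8 = -7.855785, |c| > 1 → infeasible
LRL: c = (6 − d² + 2cos(α−β) − 2d(sin α − sin β))/8 = -7.804354, |c| > 1 → infeasible
Shortest: RSL with L = 33.386396 m ≈ 33.3864 m
Convert RSL to answer units (arcs ×180/π): t = 1.630181·180/π = 93.4025°, p = ρ·p = 3.53·6.124236 = 21.6186 m, q = 1.703485·180/π = 97.6025°, L = 33.3864 m.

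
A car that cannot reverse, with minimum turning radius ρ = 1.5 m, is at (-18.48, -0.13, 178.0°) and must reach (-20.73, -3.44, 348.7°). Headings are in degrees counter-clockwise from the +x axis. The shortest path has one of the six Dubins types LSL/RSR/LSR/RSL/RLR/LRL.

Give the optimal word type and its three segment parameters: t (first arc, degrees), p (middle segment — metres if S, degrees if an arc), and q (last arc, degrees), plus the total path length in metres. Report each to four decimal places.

LSL: t = 12.1258°, p = 1.9339 m, q = 158.5742°, L = 6.4028 m

Let ψ = atan2(Δy, Δx) = atan2(-3.31, -2.25) = -124.2062° be the start→goal bearing.
Normalize: d = |goal − start| / ρ = 4.002324/1.5 = 2.668216, α = (θ_start − ψ) mod 360° = 302.2062° = 5.274494 rad, β = (θ_goal − ψ) mod 360° = 112.9062° = 1.970585 rad.
Common terms: sin α = -0.846135, cos α = 0.532968, sin β = 0.921143, cos β = -0.389224, cos(α−β) = -0.986856, d² = 7.119378. Work in radians in the unit-radius frame; every candidate has L = ρ·(t + p + q).
LSL: p² = 2 + d² − 2cos(α−β) + 2d(sin α − sin β) = 1.662128; p = √p² = 1.289235; φ = atan2(cos β − cos α, d + sin α − sin β) = -0.797056 rad; t = (φ − α) mod 2π = 0.211636 rad, q = (β − φ) mod 2π = 2.767641 rad → L = 1.5·(0.211636 + 1.289235 + 2.767641) = 1.5·4.268512 = 6.402769 m
RSR: p² = 2 + d² − 2cos(α−β) + 2d(sin β − sin α) = 20.524050; p = √p² = 4.530348; φ = atan2(cos α − cos β, d − sin α + sin β) = 0.204992 rad; t = (α − φ) mod 2π = 5.069502 rad, q = (φ − β) mod 2π = 4.517591 rad → L = 1.5·(5.069502 + 4.530348 + 4.517591) = 1.5·14.117441 = 21.176162 m
LSR: p² = d² − 2 + 2cos(α−β) + 2d(sin α + sin β) = 3.545941; p = √p² = 1.883067; φ = atan2(−cos α − cos β, d + sin α + sin β) − atan2(−2, p) = 0.763151 rad; t = (φ − α) mod 2π = 1.771842 rad, q = (φ − β) mod 2π = 5.075751 rad → L = 1.5·(1.771842 + 1.883067 + 5.075751) = 1.5·8.730660 = 13.095990 m
RSL: p² = d² − 2 + 2cos(α−β) − 2d(sin α + sin β) = 2.745392; p = √p² = 1.656922; φ = atan2(cos α + cos β, d − sin α − sin β) − atan2(2, p) = -0.823566 rad; t = (α − φ) mod 2π = 6.098060 rad, q = (β − φ) mod 2π = 2.794151 rad → L = 1.5·(6.098060 + 1.656922 + 2.794151) = 1.5·10.549134 = 15.823700 m
RLR: c = (6 − d² + 2cos(α−β) + 2d(sin α − sin β))/8 = -1.565506, |c| > 1 → infeasible
LRL: c = (6 − d² + 2cos(α−β) − 2d(sin α − sin β))/8 = 0.792234; p = 2π − arccos c = 5.626850 rad; φ = atan2(cos β − cos α, d + sin α − sin β) = -0.797056 rad; t = (φ − α + p/2) mod 2π = 3.025061 rad, q = (β − α − t + p) mod 2π = 5.581067 rad → L = 1.5·(3.025061 + 5.626850 + 5.581067) = 1.5·14.232978 = 21.349466 m
Shortest: LSL with L = 6.402769 m ≈ 6.4028 m
Convert LSL to answer units (arcs ×180/π): t = 0.211636·180/π = 12.1258°, p = ρ·p = 1.5·1.289235 = 1.9339 m, q = 2.767641·180/π = 158.5742°, L = 6.4028 m.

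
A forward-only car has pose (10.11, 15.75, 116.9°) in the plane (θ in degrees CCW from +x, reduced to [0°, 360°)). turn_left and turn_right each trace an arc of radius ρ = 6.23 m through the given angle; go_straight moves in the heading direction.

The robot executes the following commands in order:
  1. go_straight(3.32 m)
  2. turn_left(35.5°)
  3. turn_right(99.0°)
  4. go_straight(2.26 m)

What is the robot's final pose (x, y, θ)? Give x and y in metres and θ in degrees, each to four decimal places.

(5.1706, 32.4630, 53.4000°)

set_pose: (x, y, θ) = (10.1100, 15.7500, 116.9000°), ρ = 6.23
go_straight(3.32): x += 3.32·cos θ, y += 3.32·sin θ → (8.6079, 18.7108, 116.9000°)
turn_left(35.5°): centre at ρ to the left, rotate +35.5° → (5.9384, 21.4131, 152.4000°)
turn_right(99.0°): centre at ρ to the right, rotate −99.0° → (3.8231, 30.6487, 53.4000°)
go_straight(2.26): x += 2.26·cos θ, y += 2.26·sin θ → (5.1706, 32.4630, 53.4000°)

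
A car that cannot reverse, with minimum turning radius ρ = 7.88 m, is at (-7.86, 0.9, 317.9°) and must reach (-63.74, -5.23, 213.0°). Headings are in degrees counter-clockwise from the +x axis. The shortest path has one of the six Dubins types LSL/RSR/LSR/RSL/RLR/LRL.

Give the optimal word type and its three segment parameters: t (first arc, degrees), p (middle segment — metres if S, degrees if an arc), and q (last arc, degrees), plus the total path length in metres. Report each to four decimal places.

RSL: t = 149.1068°, p = 44.0829 m, q = 44.2068°, L = 70.6697 m

Let ψ = atan2(Δy, Δx) = atan2(-6.13, -55.88) = -173.7397° be the start→goal bearing.
Normalize: d = |goal − start| / ρ = 56.215223/7.88 = 7.133912, α = (θ_start − ψ) mod 360° = 131.6397° = 2.297547 rad, β = (θ_goal − ψ) mod 360° = 26.7397° = 0.466696 rad.
Common terms: sin α = 0.747338, cos α = -0.664444, sin β = 0.449938, cos β = 0.893060, cos(α−β) = -0.257133, d² = 50.892694. Work in radians in the unit-radius frame; every candidate has L = ρ·(t + p + q).
LSL: p² = 2 + d² − 2cos(α−β) + 2d(sin α − sin β) = 57.650201; p = √p² = 7.592773; φ = atan2(cos β − cos α, d + sin α − sin β) = 0.206596 rad; t = (φ − α) mod 2π = 4.192235 rad, q = (β − φ) mod 2π = 0.260100 rad → L = 7.88·(4.192235 + 7.592773 + 0.260100) = 7.88·12.045108 = 94.915450 m
RSR: p² = 2 + d² − 2cos(α−β) + 2d(sin β − sin α) = 49.163718; p = √p² = 7.011684; φ = atan2(cos α − cos β, d − sin α + sin β) = -0.223998 rad; t = (α − φ) mod 2π = 2.521545 rad, q = (φ − β) mod 2π = 5.592491 rad → L = 7.88·(2.521545 + 7.011684 + 5.592491) = 7.88·15.125720 = 119.190674 m
LSR: p² = d² − 2 + 2cos(α−β) + 2d(sin α + sin β) = 65.460949; p = √p² = 8.090794; φ = atan2(−cos α − cos β, d + sin α + sin β) − atan2(−2, p) = 0.214902 rad; t = (φ − α) mod 2π = 4.200541 rad, q = (φ − β) mod 2π = 6.031392 rad → L = 7.88·(4.200541 + 8.090794 + 6.031392) = 7.88·18.322727 = 144.383088 m
RSL: p² = d² − 2 + 2cos(α−β) − 2d(sin α + sin β) = 31.295908; p = √p² = 5.594275; φ = atan2(cos α + cos β, d − sin α − sin β) − atan2(2, p) = -0.304858 rad; t = (α − φ) mod 2π = 2.602404 rad, q = (β − φ) mod 2π = 0.771554 rad → L = 7.88·(2.602404 + 5.594275 + 0.771554) = 7.88·8.968233 = 70.669677 m
RLR: c = (6 − d² + 2cos(α−β) + 2d(sin α − sin β))/8 = -5.145465, |c| > 1 → infeasible
LRL: c = (6 − d² + 2cos(α−β) − 2d(sin α − sin β))/8 = -6.206275, |c| > 1 → infeasible
Shortest: RSL with L = 70.669677 m ≈ 70.6697 m
Convert RSL to answer units (arcs ×180/π): t = 2.602404·180/π = 149.1068°, p = ρ·p = 7.88·5.594275 = 44.0829 m, q = 0.771554·180/π = 44.2068°, L = 70.6697 m.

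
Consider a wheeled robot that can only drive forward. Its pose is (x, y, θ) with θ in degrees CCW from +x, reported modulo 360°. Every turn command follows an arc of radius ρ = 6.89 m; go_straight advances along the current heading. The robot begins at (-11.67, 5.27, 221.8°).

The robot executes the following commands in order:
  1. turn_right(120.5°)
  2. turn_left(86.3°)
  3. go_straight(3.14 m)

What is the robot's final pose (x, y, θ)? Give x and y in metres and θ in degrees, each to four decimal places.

set_pose: (x, y, θ) = (-11.6700, 5.2700, 221.8000°), ρ = 6.89
turn_right(120.5°): centre at ρ to the right, rotate −120.5° → (-23.0188, 9.0563, 101.3000°)
turn_left(86.3°): centre at ρ to the left, rotate +86.3° → (-30.6865, 14.5357, 187.6000°)
go_straight(3.14): x += 3.14·cos θ, y += 3.14·sin θ → (-33.7989, 14.1204, 187.6000°)

(-33.7989, 14.1204, 187.6000°)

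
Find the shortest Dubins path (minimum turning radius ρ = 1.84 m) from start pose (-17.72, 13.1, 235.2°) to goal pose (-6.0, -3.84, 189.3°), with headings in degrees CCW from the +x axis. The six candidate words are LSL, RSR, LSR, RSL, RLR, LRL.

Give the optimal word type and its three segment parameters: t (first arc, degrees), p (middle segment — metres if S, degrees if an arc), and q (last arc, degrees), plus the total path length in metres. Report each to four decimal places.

Let ψ = atan2(Δy, Δx) = atan2(-16.94, 11.72) = -55.3224° be the start→goal bearing.
Normalize: d = |goal − start| / ρ = 20.599078/1.84 = 11.195151, α = (θ_start − ψ) mod 360° = 290.5224° = 5.070573 rad, β = (θ_goal − ψ) mod 360° = 244.6224° = 4.269467 rad.
Common terms: sin α = -0.936535, cos α = 0.350574, sin β = -0.903503, cos β = -0.428581, cos(α−β) = 0.695913, d² = 125.331404. Work in radians in the unit-radius frame; every candidate has L = ρ·(t + p + q).
LSL: p² = 2 + d² − 2cos(α−β) + 2d(sin α − sin β) = 125.199987; p = √p² = 11.189280; φ = atan2(cos β − cos α, d + sin α − sin β) = -0.069691 rad; t = (φ − α) mod 2π = 1.142922 rad, q = (β − φ) mod 2π = 4.339157 rad → L = 1.84·(1.142922 + 11.189280 + 4.339157) = 1.84·16.671359 = 30.675301 m
RSR: p² = 2 + d² − 2cos(α−β) + 2d(sin β − sin α) = 126.679169; p = √p² = 11.255184; φ = atan2(cos α − cos β, d − sin α + sin β) = 0.069282 rad; t = (α − φ) mod 2π = 5.001291 rad, q = (φ − β) mod 2π = 2.083000 rad → L = 1.84·(5.001291 + 11.255184 + 2.083000) = 1.84·18.339476 = 33.744635 m
LSR: p² = d² − 2 + 2cos(α−β) + 2d(sin α + sin β) = 83.524219; p = √p² = 9.139159; φ = atan2(−cos α − cos β, d + sin α + sin β) − atan2(−2, p) = 0.223780 rad; t = (φ − α) mod 2π = 1.436393 rad, q = (φ − β) mod 2π = 2.237499 rad → L = 1.84·(1.436393 + 9.139159 + 2.237499) = 1.84·12.813050 = 23.576012 m
RSL: p² = d² − 2 + 2cos(α−β) − 2d(sin α + sin β) = 165.922239; p = √p² = 12.881081; φ = atan2(cos α + cos β, d − sin α − sin β) − atan2(2, p) = -0.160021 rad; t = (α − φ) mod 2π = 5.230594 rad, q = (β − φ) mod 2π = 4.429488 rad → L = 1.84·(5.230594 + 12.881081 + 4.429488) = 1.84·22.541162 = 41.475739 m
RLR: c = (6 − d² + 2cos(α−β) + 2d(sin α − sin β))/8 = -14.834896, |c| > 1 → infeasible
LRL: c = (6 − d² + 2cos(α−β) − 2d(sin α − sin β))/8 = -14.649998, |c| > 1 → infeasible
Shortest: LSR with L = 23.576012 m ≈ 23.5760 m
Convert LSR to answer units (arcs ×180/π): t = 1.436393·180/π = 82.2992°, p = ρ·p = 1.84·9.139159 = 16.8161 m, q = 2.237499·180/π = 128.1992°, L = 23.5760 m.

LSR: t = 82.2992°, p = 16.8161 m, q = 128.1992°, L = 23.5760 m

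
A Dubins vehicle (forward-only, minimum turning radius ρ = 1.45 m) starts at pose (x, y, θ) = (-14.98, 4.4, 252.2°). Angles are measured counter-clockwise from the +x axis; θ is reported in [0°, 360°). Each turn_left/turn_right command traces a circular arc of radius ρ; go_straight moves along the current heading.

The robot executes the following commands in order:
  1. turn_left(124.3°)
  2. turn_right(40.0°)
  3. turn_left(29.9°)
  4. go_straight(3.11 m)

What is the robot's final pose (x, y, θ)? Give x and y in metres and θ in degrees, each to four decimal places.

(-8.3671, 2.7413, 6.4000°)

set_pose: (x, y, θ) = (-14.9800, 4.4000, 252.2000°), ρ = 1.45
turn_left(124.3°): centre at ρ to the left, rotate +124.3° → (-13.1876, 2.5665, 376.5000° ≡ 16.5000°)
turn_right(40.0°): centre at ρ to the right, rotate −40.0° → (-12.1976, 2.5059, -23.5000° ≡ 336.5000°)
turn_left(29.9°): centre at ρ to the left, rotate +29.9° → (-11.4578, 2.3947, 366.4000° ≡ 6.4000°)
go_straight(3.11): x += 3.11·cos θ, y += 3.11·sin θ → (-8.3671, 2.7413, 6.4000°)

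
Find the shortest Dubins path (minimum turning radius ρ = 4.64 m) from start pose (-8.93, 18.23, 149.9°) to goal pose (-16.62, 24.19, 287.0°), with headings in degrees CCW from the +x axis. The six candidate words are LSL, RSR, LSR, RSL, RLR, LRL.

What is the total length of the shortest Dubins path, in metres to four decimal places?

Let ψ = atan2(Δy, Δx) = atan2(5.96, -7.69) = 142.2232° be the start→goal bearing.
Normalize: d = |goal − start| / ρ = 9.729219/4.64 = 2.096814, α = (θ_start − ψ) mod 360° = 7.6768° = 0.133986 rad, β = (θ_goal − ψ) mod 360° = 144.7768° = 2.526833 rad.
Common terms: sin α = 0.133586, cos α = 0.991037, sin β = 0.576762, cos β = -0.816912, cos(α−β) = -0.732543, d² = 4.396631. Work in radians in the unit-radius frame; every candidate has L = ρ·(t + p + q).
LSL: p² = 2 + d² − 2cos(α−β) + 2d(sin α − sin β) = 6.003198; p = √p² = 2.450142; φ = atan2(cos β − cos α, d + sin α − sin β) = -0.829947 rad; t = (φ − α) mod 2π = 5.319252 rad, q = (β − φ) mod 2π = 3.356780 rad → L = 4.64·(5.319252 + 2.450142 + 3.356780) = 4.64·11.126174 = 51.625448 m
RSR: p² = 2 + d² − 2cos(α−β) + 2d(sin β − sin α) = 9.720235; p = √p² = 3.117729; φ = atan2(cos α − cos β, d − sin α + sin β) = 0.618597 rad; t = (α − φ) mod 2π = 5.798574 rad, q = (φ − β) mod 2π = 4.374950 rad → L = 4.64·(5.798574 + 3.117729 + 4.374950) = 4.64·13.291253 = 61.671416 m
LSR: p² = d² − 2 + 2cos(α−β) + 2d(sin α + sin β) = 3.910482; p = √p² = 1.977494; φ = atan2(−cos α − cos β, d + sin α + sin β) − atan2(−2, p) = 0.729107 rad; t = (φ − α) mod 2π = 0.595121 rad, q = (φ − β) mod 2π = 4.485460 rad → L = 4.64·(0.595121 + 1.977494 + 4.485460) = 4.64·7.058074 = 32.749463 m
RSL: p² = d² − 2 + 2cos(α−β) − 2d(sin α + sin β) = -2.047392 < 0 → infeasible
RLR: c = (6 − d² + 2cos(α−β) + 2d(sin α − sin β))/8 = -0.215029; p = 2π − arccos c = 4.495667 rad; φ = atan2(cos α − cos β, d − sin α + sin β) = 0.618597 rad; t = (α − φ + p/2) mod 2π = 1.763223 rad, q = (α − β − t + p) mod 2π = 0.339598 rad → L = 4.64·(1.763223 + 4.495667 + 0.339598) = 4.64·6.598488 = 30.616983 m
LRL: c = (6 − d² + 2cos(α−β) − 2d(sin α − sin β))/8 = 0.249600; p = 2π − arccos c = 4.964656 rad; φ = atan2(cos β − cos α, d + sin α − sin β) = -0.829947 rad; t = (φ − α + p/2) mod 2π = 1.518395 rad, q = (β − α − t + p) mod 2π = 5.839108 rad → L = 4.64·(1.518395 + 4.964656 + 5.839108) = 4.64·12.322159 = 57.174819 m
Shortest: RLR with L = 30.616983 m ≈ 30.6170 m

30.6170 m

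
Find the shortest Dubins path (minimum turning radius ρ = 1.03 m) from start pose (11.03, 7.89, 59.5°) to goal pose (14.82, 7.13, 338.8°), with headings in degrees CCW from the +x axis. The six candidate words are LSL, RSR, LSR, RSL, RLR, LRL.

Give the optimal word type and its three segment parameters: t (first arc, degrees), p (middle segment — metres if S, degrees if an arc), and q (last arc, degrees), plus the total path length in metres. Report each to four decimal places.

Let ψ = atan2(Δy, Δx) = atan2(-0.76, 3.79) = -11.3390° be the start→goal bearing.
Normalize: d = |goal − start| / ρ = 3.865450/1.03 = 3.752864, α = (θ_start − ψ) mod 360° = 70.8390° = 1.236374 rad, β = (θ_goal − ψ) mod 360° = 350.1390° = 6.111078 rad.
Common terms: sin α = 0.944600, cos α = 0.328224, sin β = -0.171258, cos β = 0.985226, cos(α−β) = 0.161604, d² = 14.083985. Work in radians in the unit-radius frame; every candidate has L = ρ·(t + p + q).
LSL: p² = 2 + d² − 2cos(α−β) + 2d(sin α − sin β) = 24.136107; p = √p² = 4.912851; φ = atan2(cos β − cos α, d + sin α − sin β) = 0.134133 rad; t = (φ − α) mod 2π = 5.180945 rad, q = (β − φ) mod 2π = 5.976945 rad → L = 1.03·(5.180945 + 4.912851 + 5.976945) = 1.03·16.070741 = 16.552863 m
RSR: p² = 2 + d² − 2cos(α−β) + 2d(sin β − sin α) = 7.385448; p = √p² = 2.717618; φ = atan2(cos α − cos β, d − sin α + sin β) = -0.244176 rad; t = (α − φ) mod 2π = 1.480550 rad, q = (φ − β) mod 2π = 6.211116 rad → L = 1.03·(1.480550 + 2.717618 + 6.211116) = 1.03·10.409284 = 10.721563 m
LSR: p² = d² − 2 + 2cos(α−β) + 2d(sin α + sin β) = 18.211684; p = √p² = 4.267515; φ = atan2(−cos α − cos β, d + sin α + sin β) − atan2(−2, p) = 0.155829 rad; t = (φ − α) mod 2π = 5.202641 rad, q = (φ − β) mod 2π = 0.327936 rad → L = 1.03·(5.202641 + 4.267515 + 0.327936) = 1.03·9.798092 = 10.092035 m
RSL: p² = d² − 2 + 2cos(α−β) − 2d(sin α + sin β) = 6.602702; p = √p² = 2.569572; φ = atan2(cos α + cos β, d − sin α − sin β) − atan2(2, p) = -0.246195 rad; t = (α − φ) mod 2π = 1.482569 rad, q = (β − φ) mod 2π = 0.074088 rad → L = 1.03·(1.482569 + 2.569572 + 0.074088) = 1.03·4.126229 = 4.250016 m
RLR: c = (6 − d² + 2cos(α−β) + 2d(sin α − sin β))/8 = 0.076819; p = 2π − arccos c = 4.789284 rad; φ = atan2(cos α − cos β, d − sin α + sin β) = -0.244176 rad; t = (α − φ + p/2) mod 2π = 3.875192 rad, q = (α − β − t + p) mod 2π = 2.322573 rad → L = 1.03·(3.875192 + 4.789284 + 2.322573) = 1.03·10.987048 = 11.316660 m
LRL: c = (6 − d² + 2cos(α−β) − 2d(sin α − sin β))/8 = -2.017013, |c| > 1 → infeasible
Shortest: RSL with L = 4.250016 m ≈ 4.2500 m
Convert RSL to answer units (arcs ×180/π): t = 1.482569·180/π = 84.9449°, p = ρ·p = 1.03·2.569572 = 2.6467 m, q = 0.074088·180/π = 4.2449°, L = 4.2500 m.

RSL: t = 84.9449°, p = 2.6467 m, q = 4.2449°, L = 4.2500 m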